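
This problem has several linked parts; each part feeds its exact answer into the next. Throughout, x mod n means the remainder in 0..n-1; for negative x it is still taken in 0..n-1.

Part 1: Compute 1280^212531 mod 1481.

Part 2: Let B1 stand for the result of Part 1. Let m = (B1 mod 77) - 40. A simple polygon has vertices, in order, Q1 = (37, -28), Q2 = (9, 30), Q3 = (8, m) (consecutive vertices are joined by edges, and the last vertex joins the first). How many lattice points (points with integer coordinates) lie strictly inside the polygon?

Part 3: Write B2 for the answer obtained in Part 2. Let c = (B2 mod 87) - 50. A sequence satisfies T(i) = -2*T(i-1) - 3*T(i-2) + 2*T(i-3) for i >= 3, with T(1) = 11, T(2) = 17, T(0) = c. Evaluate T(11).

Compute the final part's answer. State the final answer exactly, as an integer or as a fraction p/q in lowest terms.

-39835

Part 1: squarings mod 1481: 1280^1=1280, 1280^2=414, 1280^4=1081, 1280^8=52, 1280^16=1223, 1280^32=1400, 1280^64=637, 1280^128=1456, 1280^256=625, 1280^512=1122, 1280^1024=34, 1280^2048=1156, 1280^4096=474, 1280^8192=1045, 1280^16384=528, 1280^32768=356, 1280^65536=851, 1280^131072=1473; 1280^212531 = 1280^1 * 1280^2 * 1280^16 * 1280^32 * 1280^512 * 1280^1024 * 1280^2048 * 1280^4096 * 1280^8192 * 1280^65536 * 1280^131072 = 586 (mod 1481); answer 586
Part 2: B1 = 586; m = 7; cross terms: (37*30 - 9*-28)=1362, (9*7 - 8*30)=-177, (8*-28 - 37*7)=-483; twice the area = |702| = 702; area = 351; boundary points = 2 + 1 + 1 = 4; strictly interior points = area - boundary/2 + 1 = 350; answer 350
Part 3: B2 = 350; c = -48; T(3) = -2*(17) - 3*(11) + 2*(-48) = -163; iterating: T(3)=-163, T(4)=297, T(5)=-71, T(6)=-1075, T(7)=2957, T(8)=-2831, T(9)=-5359, T(10)=25125, T(11)=-39835; answer -39835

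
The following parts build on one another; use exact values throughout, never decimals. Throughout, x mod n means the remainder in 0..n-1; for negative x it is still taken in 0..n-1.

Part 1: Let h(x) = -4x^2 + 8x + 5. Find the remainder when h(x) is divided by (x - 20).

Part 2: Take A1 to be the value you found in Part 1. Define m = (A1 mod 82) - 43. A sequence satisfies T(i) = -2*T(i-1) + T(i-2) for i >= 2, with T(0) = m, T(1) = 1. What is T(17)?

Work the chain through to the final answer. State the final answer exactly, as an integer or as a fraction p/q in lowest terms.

Part 1: remainder = value at the root: -4*(20)^2 + 8*(20)^1 + 5 = (-1600) + (160) + (5) = -1435; answer -1435
Part 2: A1 = -1435; m = -2; T(2) = -2*(1) + 1*(-2) = -4; iterating: T(2)=-4, T(3)=9, T(4)=-22, T(5)=53, T(6)=-128, T(7)=309, T(8)=-746, T(9)=1801, T(10)=-4348, T(11)=10497, T(12)=-25342, T(13)=61181, T(14)=-147704, T(15)=356589, T(16)=-860882, T(17)=2078353; answer 2078353

2078353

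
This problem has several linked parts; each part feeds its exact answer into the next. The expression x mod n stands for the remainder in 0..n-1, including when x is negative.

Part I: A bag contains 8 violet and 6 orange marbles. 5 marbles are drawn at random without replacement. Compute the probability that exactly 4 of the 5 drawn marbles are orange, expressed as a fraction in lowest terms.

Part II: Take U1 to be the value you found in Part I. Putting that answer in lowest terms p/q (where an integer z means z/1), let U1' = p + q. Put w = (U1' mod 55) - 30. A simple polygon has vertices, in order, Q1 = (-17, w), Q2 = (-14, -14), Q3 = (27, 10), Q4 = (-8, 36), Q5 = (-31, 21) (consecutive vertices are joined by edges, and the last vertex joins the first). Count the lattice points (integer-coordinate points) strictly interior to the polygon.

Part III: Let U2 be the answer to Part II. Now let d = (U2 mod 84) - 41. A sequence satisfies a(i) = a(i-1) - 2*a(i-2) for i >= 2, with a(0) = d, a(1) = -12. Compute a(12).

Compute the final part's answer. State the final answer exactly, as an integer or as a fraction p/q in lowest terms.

518

Part I: total draws C(14,5) = 2002; favorable C(6,4)*C(8,1) = 120; P = 60/1001; answer 60/1001
Part II: U1 = 60/1001; threaded value p + q = 1061; w = -14; cross terms: (-17*-14 - -14*-14)=42, (-14*10 - 27*-14)=238, (27*36 - -8*10)=1052, (-8*21 - -31*36)=948, (-31*-14 - -17*21)=791; twice the area = |3071| = 3071; area = 3071/2; boundary points = 3 + 1 + 1 + 1 + 7 = 13; strictly interior points = area - boundary/2 + 1 = 1530; answer 1530
Part III: U2 = 1530; d = -23; a(2) = 1*(-12) - 2*(-23) = 34; iterating: a(2)=34, a(3)=58, a(4)=-10, a(5)=-126, a(6)=-106, a(7)=146, a(8)=358, a(9)=66, a(10)=-650, a(11)=-782, a(12)=518; answer 518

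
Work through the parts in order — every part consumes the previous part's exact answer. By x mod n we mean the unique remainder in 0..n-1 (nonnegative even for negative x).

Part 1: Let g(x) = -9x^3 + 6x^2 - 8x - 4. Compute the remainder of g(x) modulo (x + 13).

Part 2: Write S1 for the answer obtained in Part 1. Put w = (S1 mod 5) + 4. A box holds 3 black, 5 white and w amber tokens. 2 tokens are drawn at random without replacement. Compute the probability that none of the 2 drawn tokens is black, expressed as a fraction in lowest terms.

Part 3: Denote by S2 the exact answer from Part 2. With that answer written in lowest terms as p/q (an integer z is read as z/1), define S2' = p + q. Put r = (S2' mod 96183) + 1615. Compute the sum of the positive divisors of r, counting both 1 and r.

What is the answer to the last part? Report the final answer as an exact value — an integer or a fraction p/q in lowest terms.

Part 1: remainder = value at the root: -9*(-13)^3 + 6*(-13)^2 - 8*(-13)^1 - 4 = (19773) + (1014) + (104) + (-4) = 20887; answer 20887
Part 2: S1 = 20887; w = 6; total draws C(14,2) = 91; favorable C(11,2) = 55; P = 55/91; answer 55/91
Part 3: S2 = 55/91; threaded value p + q = 146; r = 1761; 1761 = 3 * 587; sigma = (1 + 3) * (1 + 587) = 4 * 588 = 2352; answer 2352

2352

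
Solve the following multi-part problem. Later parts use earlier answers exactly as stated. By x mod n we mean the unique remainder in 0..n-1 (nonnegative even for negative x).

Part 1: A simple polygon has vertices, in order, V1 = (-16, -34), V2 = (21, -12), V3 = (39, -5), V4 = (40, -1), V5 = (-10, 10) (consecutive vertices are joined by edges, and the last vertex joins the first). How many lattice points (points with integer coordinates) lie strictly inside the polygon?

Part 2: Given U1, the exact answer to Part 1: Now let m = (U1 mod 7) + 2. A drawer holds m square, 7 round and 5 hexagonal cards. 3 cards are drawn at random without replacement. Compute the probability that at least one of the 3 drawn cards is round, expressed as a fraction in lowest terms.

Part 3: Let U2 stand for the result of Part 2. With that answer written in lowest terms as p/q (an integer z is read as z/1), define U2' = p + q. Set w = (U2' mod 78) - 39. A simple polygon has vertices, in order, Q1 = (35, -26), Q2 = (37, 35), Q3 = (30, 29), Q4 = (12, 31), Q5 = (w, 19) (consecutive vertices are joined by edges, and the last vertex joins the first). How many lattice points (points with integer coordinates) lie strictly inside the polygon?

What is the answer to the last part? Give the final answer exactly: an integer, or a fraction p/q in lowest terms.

1402

Part 1: cross terms: (-16*-12 - 21*-34)=906, (21*-5 - 39*-12)=363, (39*-1 - 40*-5)=161, (40*10 - -10*-1)=390, (-10*-34 - -16*10)=500; twice the area = |2320| = 2320; area = 1160; boundary points = 1 + 1 + 1 + 1 + 2 = 6; strictly interior points = area - boundary/2 + 1 = 1158; answer 1158
Part 2: U1 = 1158; m = 5; total draws C(17,3) = 680; complement C(10,3) = 120; favorable 680 - 120 = 560; P = 14/17; answer 14/17
Part 3: U2 = 14/17; threaded value p + q = 31; w = -8; cross terms: (35*35 - 37*-26)=2187, (37*29 - 30*35)=23, (30*31 - 12*29)=582, (12*19 - -8*31)=476, (-8*-26 - 35*19)=-457; twice the area = |2811| = 2811; area = 2811/2; boundary points = 1 + 1 + 2 + 4 + 1 = 9; strictly interior points = area - boundary/2 + 1 = 1402; answer 1402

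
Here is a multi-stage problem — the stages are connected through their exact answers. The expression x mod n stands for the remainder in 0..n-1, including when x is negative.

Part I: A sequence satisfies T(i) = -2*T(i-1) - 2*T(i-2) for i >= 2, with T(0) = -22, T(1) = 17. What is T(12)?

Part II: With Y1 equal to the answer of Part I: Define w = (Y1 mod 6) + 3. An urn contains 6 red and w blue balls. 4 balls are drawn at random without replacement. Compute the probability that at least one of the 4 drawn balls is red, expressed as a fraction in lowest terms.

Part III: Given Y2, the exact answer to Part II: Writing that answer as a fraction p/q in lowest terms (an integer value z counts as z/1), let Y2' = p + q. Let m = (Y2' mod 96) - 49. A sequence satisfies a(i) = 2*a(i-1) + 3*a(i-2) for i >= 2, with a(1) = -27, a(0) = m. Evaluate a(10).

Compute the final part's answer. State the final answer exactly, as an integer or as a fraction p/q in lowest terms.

162420

Part I: T(2) = -2*(17) - 2*(-22) = 10; iterating: T(2)=10, T(3)=-54, T(4)=88, T(5)=-68, T(6)=-40, T(7)=216, T(8)=-352, T(9)=272, T(10)=160, T(11)=-864, T(12)=1408; answer 1408
Part II: Y1 = 1408; w = 7; total draws C(13,4) = 715; complement C(7,4) = 35; favorable 715 - 35 = 680; P = 136/143; answer 136/143
Part III: Y2 = 136/143; threaded value p + q = 279; m = 38; a(2) = 2*(-27) + 3*(38) = 60; iterating: a(2)=60, a(3)=39, a(4)=258, a(5)=633, a(6)=2040, a(7)=5979, a(8)=18078, a(9)=54093, a(10)=162420; answer 162420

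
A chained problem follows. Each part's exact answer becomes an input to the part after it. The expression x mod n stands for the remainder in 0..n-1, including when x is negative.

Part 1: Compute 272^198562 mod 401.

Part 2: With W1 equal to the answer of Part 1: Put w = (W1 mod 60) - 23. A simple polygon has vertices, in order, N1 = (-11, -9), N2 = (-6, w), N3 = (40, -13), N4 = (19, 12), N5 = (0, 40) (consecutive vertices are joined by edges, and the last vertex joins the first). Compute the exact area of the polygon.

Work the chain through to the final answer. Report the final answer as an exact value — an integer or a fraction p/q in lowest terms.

3073/2

Part 1: squarings mod 401: 272^1=272, 272^2=200, 272^4=301, 272^8=376, 272^16=224, 272^32=51, 272^64=195, 272^128=331, 272^256=88, 272^512=125, 272^1024=387, 272^2048=196, 272^4096=321, 272^8192=385, 272^16384=256, 272^32768=173, 272^65536=255, 272^131072=63; 272^198562 = 272^2 * 272^32 * 272^128 * 272^256 * 272^512 * 272^1024 * 272^65536 * 272^131072 = 181 (mod 401); answer 181
Part 2: W1 = 181; w = -22; cross terms: (-11*-22 - -6*-9)=188, (-6*-13 - 40*-22)=958, (40*12 - 19*-13)=727, (19*40 - 0*12)=760, (0*-9 - -11*40)=440; twice the area = |3073| = 3073; area = 3073/2; answer 3073/2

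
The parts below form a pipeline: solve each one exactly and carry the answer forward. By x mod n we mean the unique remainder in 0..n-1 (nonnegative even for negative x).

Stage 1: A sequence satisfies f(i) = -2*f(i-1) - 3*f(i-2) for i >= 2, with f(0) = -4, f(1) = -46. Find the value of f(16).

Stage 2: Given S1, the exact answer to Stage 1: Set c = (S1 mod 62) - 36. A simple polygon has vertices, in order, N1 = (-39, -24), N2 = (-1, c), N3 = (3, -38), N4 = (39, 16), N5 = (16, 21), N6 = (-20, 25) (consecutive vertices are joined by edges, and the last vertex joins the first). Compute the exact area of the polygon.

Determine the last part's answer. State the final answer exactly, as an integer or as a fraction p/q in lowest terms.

Stage 1: f(2) = -2*(-46) - 3*(-4) = 104; iterating: f(2)=104, f(3)=-70, f(4)=-172, f(5)=554, f(6)=-592, f(7)=-478, f(8)=2732, f(9)=-4030, f(10)=-136, f(11)=12362, f(12)=-24316, f(13)=11546, f(14)=49856, f(15)=-134350, f(16)=119132; answer 119132
Stage 2: S1 = 119132; c = -6; cross terms: (-39*-6 - -1*-24)=210, (-1*-38 - 3*-6)=56, (3*16 - 39*-38)=1530, (39*21 - 16*16)=563, (16*25 - -20*21)=820, (-20*-24 - -39*25)=1455; twice the area = |4634| = 4634; area = 2317; answer 2317

2317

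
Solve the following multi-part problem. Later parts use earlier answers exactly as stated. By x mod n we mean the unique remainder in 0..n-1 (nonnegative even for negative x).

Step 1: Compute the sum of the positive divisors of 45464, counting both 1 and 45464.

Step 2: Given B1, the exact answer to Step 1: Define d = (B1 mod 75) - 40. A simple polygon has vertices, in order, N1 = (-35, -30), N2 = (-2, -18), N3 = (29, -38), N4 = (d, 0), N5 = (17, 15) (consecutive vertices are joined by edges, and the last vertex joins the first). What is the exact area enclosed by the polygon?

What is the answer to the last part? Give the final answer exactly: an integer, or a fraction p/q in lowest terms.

Step 1: 45464 = 2^3 * 5683; sigma = (1 + 2 + 4 + 8) * (1 + 5683) = 15 * 5684 = 85260; answer 85260
Step 2: B1 = 85260; d = 20; cross terms: (-35*-18 - -2*-30)=570, (-2*-38 - 29*-18)=598, (29*0 - 20*-38)=760, (20*15 - 17*0)=300, (17*-30 - -35*15)=15; twice the area = |2243| = 2243; area = 2243/2; answer 2243/2

2243/2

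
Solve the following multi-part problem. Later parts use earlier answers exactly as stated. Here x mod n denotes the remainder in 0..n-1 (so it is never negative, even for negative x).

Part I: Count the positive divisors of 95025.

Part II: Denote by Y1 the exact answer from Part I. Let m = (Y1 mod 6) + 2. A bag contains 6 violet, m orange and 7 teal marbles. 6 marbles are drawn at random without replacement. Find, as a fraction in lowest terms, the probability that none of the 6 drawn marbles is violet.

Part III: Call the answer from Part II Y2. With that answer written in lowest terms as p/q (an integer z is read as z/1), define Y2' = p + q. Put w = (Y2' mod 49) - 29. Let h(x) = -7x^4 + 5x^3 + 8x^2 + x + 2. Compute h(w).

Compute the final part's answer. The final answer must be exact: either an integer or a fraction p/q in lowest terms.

Part I: 95025 = 3 * 5^2 * 7 * 181; number of divisors = (1+1) * (2+1) * (1+1) * (1+1) = 24; answer 24
Part II: Y1 = 24; m = 2; total draws C(15,6) = 5005; favorable C(9,6) = 84; P = 12/715; answer 12/715
Part III: Y2 = 12/715; threaded value p + q = 727; w = 12; -7*(12)^4 + 5*(12)^3 + 8*(12)^2 + 1*(12)^1 + 2 = (-145152) + (8640) + (1152) + (12) + (2) = -135346; answer -135346

-135346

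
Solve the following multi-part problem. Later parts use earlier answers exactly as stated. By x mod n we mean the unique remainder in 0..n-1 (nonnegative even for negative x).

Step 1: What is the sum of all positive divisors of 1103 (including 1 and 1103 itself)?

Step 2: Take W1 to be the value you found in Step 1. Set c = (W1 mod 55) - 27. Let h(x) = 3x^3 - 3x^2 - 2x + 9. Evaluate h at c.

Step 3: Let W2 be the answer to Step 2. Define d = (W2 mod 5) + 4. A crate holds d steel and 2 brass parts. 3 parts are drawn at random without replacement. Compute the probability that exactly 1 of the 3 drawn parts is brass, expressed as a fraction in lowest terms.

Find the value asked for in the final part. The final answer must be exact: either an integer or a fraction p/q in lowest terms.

Step 1: 1103 is prime, so its only divisors are 1 and 1103; sigma = 1 + 1103 = 1104; answer 1104
Step 2: W1 = 1104; c = -23; 3*(-23)^3 - 3*(-23)^2 - 2*(-23)^1 + 9 = (-36501) + (-1587) + (46) + (9) = -38033; answer -38033
Step 3: W2 = -38033; d = 6; total draws C(8,3) = 56; favorable C(2,1)*C(6,2) = 30; P = 15/28; answer 15/28

15/28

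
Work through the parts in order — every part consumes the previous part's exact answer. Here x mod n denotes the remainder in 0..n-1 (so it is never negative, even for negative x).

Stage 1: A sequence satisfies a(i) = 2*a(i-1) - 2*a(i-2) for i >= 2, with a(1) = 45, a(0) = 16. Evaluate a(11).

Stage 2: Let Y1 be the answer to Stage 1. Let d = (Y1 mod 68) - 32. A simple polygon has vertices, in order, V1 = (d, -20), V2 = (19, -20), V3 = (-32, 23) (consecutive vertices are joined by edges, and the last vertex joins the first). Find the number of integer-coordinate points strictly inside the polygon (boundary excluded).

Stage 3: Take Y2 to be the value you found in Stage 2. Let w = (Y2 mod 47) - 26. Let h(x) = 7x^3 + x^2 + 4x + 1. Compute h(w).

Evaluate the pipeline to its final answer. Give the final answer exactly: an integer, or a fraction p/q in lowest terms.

-28479

Stage 1: a(2) = 2*(45) - 2*(16) = 58; iterating: a(2)=58, a(3)=26, a(4)=-64, a(5)=-180, a(6)=-232, a(7)=-104, a(8)=256, a(9)=720, a(10)=928, a(11)=416; answer 416
Stage 2: Y1 = 416; d = -24; cross terms: (-24*-20 - 19*-20)=860, (19*23 - -32*-20)=-203, (-32*-20 - -24*23)=1192; twice the area = |1849| = 1849; area = 1849/2; boundary points = 43 + 1 + 1 = 45; strictly interior points = area - boundary/2 + 1 = 903; answer 903
Stage 3: Y2 = 903; w = -16; 7*(-16)^3 + 1*(-16)^2 + 4*(-16)^1 + 1 = (-28672) + (256) + (-64) + (1) = -28479; answer -28479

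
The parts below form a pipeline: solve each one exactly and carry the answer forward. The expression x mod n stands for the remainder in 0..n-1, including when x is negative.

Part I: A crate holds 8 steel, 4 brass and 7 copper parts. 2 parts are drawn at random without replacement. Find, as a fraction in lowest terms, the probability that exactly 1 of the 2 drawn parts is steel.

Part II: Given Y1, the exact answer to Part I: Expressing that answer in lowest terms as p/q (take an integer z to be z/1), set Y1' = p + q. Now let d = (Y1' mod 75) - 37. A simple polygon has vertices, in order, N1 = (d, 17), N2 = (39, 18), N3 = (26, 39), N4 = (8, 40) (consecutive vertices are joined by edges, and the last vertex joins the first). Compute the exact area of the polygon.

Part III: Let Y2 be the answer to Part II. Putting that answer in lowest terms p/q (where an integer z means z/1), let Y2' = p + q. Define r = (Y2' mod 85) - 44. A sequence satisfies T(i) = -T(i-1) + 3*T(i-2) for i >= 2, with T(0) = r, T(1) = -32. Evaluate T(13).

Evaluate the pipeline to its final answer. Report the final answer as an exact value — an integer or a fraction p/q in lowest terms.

Part I: total draws C(19,2) = 171; favorable C(8,1)*C(11,1) = 88; P = 88/171; answer 88/171
Part II: Y1 = 88/171; threaded value p + q = 259; d = -3; cross terms: (-3*18 - 39*17)=-717, (39*39 - 26*18)=1053, (26*40 - 8*39)=728, (8*17 - -3*40)=256; twice the area = |1320| = 1320; area = 660; answer 660
Part III: Y2 = 660; threaded value p + q = 661; r = 22; T(2) = -1*(-32) + 3*(22) = 98; iterating: T(2)=98, T(3)=-194, T(4)=488, T(5)=-1070, T(6)=2534, T(7)=-5744, T(8)=13346, T(9)=-30578, T(10)=70616, T(11)=-162350, T(12)=374198, T(13)=-861248; answer -861248

-861248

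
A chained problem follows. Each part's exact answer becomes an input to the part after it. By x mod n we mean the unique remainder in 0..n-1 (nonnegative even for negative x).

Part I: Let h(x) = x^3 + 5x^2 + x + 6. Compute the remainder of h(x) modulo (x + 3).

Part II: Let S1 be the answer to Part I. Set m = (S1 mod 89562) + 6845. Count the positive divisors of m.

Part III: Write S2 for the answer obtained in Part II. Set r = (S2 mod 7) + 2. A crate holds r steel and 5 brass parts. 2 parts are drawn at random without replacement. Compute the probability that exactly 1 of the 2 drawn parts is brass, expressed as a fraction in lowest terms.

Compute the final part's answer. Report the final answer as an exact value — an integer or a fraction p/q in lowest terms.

Part I: remainder = value at the root: 1*(-3)^3 + 5*(-3)^2 + 1*(-3)^1 + 6 = (-27) + (45) + (-3) + (6) = 21; answer 21
Part II: S1 = 21; m = 6866; 6866 = 2 * 3433; number of divisors = (1+1) * (1+1) = 4; answer 4
Part III: S2 = 4; r = 6; total draws C(11,2) = 55; favorable C(5,1)*C(6,1) = 30; P = 6/11; answer 6/11

6/11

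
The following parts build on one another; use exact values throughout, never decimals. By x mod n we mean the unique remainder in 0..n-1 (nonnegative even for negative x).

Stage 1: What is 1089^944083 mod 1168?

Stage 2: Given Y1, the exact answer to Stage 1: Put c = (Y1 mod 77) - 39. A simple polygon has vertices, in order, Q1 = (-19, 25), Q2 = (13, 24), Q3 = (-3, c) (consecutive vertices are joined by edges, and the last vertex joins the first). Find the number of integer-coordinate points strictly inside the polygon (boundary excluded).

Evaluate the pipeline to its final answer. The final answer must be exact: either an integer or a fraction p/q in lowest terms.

116

Stage 1: squarings mod 1168: 1089^1=1089, 1089^2=401, 1089^4=785, 1089^8=689, 1089^16=513, 1089^32=369, 1089^64=673, 1089^128=913, 1089^256=785, 1089^512=689, 1089^1024=513, 1089^2048=369, 1089^4096=673, 1089^8192=913, 1089^16384=785, 1089^32768=689, 1089^65536=513, 1089^131072=369, 1089^262144=673, 1089^524288=913; 1089^944083 = 1089^1 * 1089^2 * 1089^16 * 1089^64 * 1089^128 * 1089^256 * 1089^512 * 1089^1024 * 1089^8192 * 1089^16384 * 1089^131072 * 1089^262144 * 1089^524288 = 225 (mod 1168); answer 225
Stage 2: Y1 = 225; c = 32; cross terms: (-19*24 - 13*25)=-781, (13*32 - -3*24)=488, (-3*25 - -19*32)=533; twice the area = |240| = 240; area = 120; boundary points = 1 + 8 + 1 = 10; strictly interior points = area - boundary/2 + 1 = 116; answer 116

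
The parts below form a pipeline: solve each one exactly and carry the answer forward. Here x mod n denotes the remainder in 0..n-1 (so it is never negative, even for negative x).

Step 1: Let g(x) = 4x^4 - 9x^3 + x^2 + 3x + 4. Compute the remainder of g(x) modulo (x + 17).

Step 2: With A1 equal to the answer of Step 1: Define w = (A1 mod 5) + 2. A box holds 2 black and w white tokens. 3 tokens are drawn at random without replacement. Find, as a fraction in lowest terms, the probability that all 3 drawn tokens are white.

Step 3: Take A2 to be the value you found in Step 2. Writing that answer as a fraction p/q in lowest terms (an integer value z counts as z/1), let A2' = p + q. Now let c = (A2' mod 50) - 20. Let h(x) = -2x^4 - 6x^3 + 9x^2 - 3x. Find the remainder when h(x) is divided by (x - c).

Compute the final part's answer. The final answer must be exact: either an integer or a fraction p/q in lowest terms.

Step 1: remainder = value at the root: 4*(-17)^4 - 9*(-17)^3 + 1*(-17)^2 + 3*(-17)^1 + 4 = (334084) + (44217) + (289) + (-51) + (4) = 378543; answer 378543
Step 2: A1 = 378543; w = 5; total draws C(7,3) = 35; favorable C(5,3) = 10; P = 2/7; answer 2/7
Step 3: A2 = 2/7; threaded value p + q = 9; c = -11; remainder = value at the root: -2*(-11)^4 - 6*(-11)^3 + 9*(-11)^2 - 3*(-11)^1 = (-29282) + (7986) + (1089) + (33) = -20174; answer -20174

-20174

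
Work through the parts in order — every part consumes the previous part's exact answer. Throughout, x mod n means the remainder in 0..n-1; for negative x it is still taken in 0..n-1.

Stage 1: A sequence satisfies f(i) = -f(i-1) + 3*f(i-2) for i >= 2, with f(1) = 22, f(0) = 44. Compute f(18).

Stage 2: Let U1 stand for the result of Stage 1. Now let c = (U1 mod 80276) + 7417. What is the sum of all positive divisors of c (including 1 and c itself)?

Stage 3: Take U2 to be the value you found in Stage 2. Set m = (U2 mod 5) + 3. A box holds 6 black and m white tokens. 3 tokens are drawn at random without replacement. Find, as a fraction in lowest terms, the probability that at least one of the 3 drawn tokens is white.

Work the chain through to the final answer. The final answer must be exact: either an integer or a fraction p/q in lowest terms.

Stage 1: f(2) = -1*(22) + 3*(44) = 110; iterating: f(2)=110, f(3)=-44, f(4)=374, f(5)=-506, f(6)=1628, f(7)=-3146, f(8)=8030, f(9)=-17468, f(10)=41558, f(11)=-93962, f(12)=218636, f(13)=-500522, f(14)=1156430, f(15)=-2657996, f(16)=6127286, f(17)=-14101274, f(18)=32483132; answer 32483132
Stage 2: U1 = 32483132; c = 59045; 59045 = 5 * 7^2 * 241; sigma = (1 + 5) * (1 + 7 + 49) * (1 + 241) = 6 * 57 * 242 = 82764; answer 82764
Stage 3: U2 = 82764; m = 7; total draws C(13,3) = 286; complement C(6,3) = 20; favorable 286 - 20 = 266; P = 133/143; answer 133/143

133/143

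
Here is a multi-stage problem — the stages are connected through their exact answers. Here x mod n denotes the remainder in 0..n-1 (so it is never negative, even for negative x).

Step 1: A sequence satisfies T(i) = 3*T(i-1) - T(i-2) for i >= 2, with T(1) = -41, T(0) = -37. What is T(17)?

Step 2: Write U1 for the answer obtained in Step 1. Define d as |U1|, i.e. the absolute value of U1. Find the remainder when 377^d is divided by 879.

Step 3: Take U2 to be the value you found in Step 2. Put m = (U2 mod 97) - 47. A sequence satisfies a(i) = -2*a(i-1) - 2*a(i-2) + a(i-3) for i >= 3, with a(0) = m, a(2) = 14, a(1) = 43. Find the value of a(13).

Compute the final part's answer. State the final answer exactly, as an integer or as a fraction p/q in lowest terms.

-14533

Step 1: T(2) = 3*(-41) - 1*(-37) = -86; iterating: T(2)=-86, T(3)=-217, T(4)=-565, T(5)=-1478, T(6)=-3869, T(7)=-10129, T(8)=-26518, T(9)=-69425, T(10)=-181757, T(11)=-475846, T(12)=-1245781, T(13)=-3261497, T(14)=-8538710, T(15)=-22354633, T(16)=-58525189, T(17)=-153220934; answer -153220934
Step 2: U1 = -153220934; d = 153220934; squarings mod 879: 377^1=377, 377^2=610, 377^4=283, 377^8=100, 377^16=331, 377^32=565, 377^64=148, 377^128=808, 377^256=646, 377^512=670, 377^1024=610, 377^2048=283, 377^4096=100, 377^8192=331, 377^16384=565, 377^32768=148, 377^65536=808, 377^131072=646, 377^262144=670, 377^524288=610, 377^1048576=283, 377^2097152=100, 377^4194304=331, 377^8388608=565, 377^16777216=148, 377^33554432=808, 377^67108864=646, 377^134217728=670; 377^153220934 = 377^2 * 377^4 * 377^64 * 377^256 * 377^512 * 377^1024 * 377^4096 * 377^8192 * 377^16384 * 377^32768 * 377^65536 * 377^2097152 * 377^16777216 * 377^134217728 = 622 (mod 879); answer 622
Step 3: U2 = 622; m = -7; a(3) = -2*(14) - 2*(43) + 1*(-7) = -121; iterating: a(3)=-121, a(4)=257, a(5)=-258, a(6)=-119, a(7)=1011, a(8)=-2042, a(9)=1943, a(10)=1209, a(11)=-8346, a(12)=16217, a(13)=-14533; answer -14533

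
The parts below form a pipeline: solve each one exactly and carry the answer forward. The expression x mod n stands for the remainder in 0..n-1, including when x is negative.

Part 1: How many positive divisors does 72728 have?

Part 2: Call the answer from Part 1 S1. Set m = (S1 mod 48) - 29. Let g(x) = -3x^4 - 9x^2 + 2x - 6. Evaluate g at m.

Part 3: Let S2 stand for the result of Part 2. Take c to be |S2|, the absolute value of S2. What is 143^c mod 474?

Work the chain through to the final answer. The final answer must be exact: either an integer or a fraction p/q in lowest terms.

259

Part 1: 72728 = 2^3 * 9091; number of divisors = (3+1) * (1+1) = 8; answer 8
Part 2: S1 = 8; m = -21; -3*(-21)^4 - 9*(-21)^2 + 2*(-21)^1 - 6 = (-583443) + (-3969) + (-42) + (-6) = -587460; answer -587460
Part 3: S2 = -587460; c = 587460; squarings mod 474: 143^1=143, 143^2=67, 143^4=223, 143^8=433, 143^16=259, 143^32=247, 143^64=337, 143^128=283, 143^256=457, 143^512=289, 143^1024=97, 143^2048=403, 143^4096=301, 143^8192=67, 143^16384=223, 143^32768=433, 143^65536=259, 143^131072=247, 143^262144=337, 143^524288=283; 143^587460 = 143^4 * 143^64 * 143^128 * 143^512 * 143^1024 * 143^4096 * 143^8192 * 143^16384 * 143^32768 * 143^524288 = 259 (mod 474); answer 259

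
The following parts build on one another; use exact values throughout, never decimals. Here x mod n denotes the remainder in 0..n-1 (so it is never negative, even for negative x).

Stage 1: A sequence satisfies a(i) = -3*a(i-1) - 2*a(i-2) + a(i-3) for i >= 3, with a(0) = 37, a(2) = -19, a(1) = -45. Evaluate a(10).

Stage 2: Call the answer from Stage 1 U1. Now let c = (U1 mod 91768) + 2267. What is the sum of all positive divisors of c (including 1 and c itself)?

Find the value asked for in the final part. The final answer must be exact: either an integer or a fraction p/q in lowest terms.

82812

Stage 1: a(3) = -3*(-19) - 2*(-45) + 1*(37) = 184; iterating: a(3)=184, a(4)=-559, a(5)=1290, a(6)=-2568, a(7)=4565, a(8)=-7269, a(9)=10109, a(10)=-11224; answer -11224
Stage 2: U1 = -11224; c = 82811; 82811 is prime, so its only divisors are 1 and 82811; sigma = 1 + 82811 = 82812; answer 82812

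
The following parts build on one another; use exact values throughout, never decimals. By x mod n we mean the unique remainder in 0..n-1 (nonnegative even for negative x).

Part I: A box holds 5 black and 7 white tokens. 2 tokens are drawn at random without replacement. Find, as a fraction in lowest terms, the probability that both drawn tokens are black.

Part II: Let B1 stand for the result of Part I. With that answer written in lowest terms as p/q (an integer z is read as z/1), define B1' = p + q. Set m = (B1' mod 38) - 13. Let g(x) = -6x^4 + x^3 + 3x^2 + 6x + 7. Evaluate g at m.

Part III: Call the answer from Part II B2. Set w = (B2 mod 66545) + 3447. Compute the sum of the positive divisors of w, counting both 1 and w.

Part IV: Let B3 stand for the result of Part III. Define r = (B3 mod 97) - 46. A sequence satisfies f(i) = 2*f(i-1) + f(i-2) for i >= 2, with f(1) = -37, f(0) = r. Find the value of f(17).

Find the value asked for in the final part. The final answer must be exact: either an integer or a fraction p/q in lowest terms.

Part I: total draws C(12,2) = 66; favorable C(5,2) = 10; P = 5/33; answer 5/33
Part II: B1 = 5/33; threaded value p + q = 38; m = -13; -6*(-13)^4 + 1*(-13)^3 + 3*(-13)^2 + 6*(-13)^1 + 7 = (-171366) + (-2197) + (507) + (-78) + (7) = -173127; answer -173127
Part III: B2 = -173127; w = 29955; 29955 = 3 * 5 * 1997; sigma = (1 + 3) * (1 + 5) * (1 + 1997) = 4 * 6 * 1998 = 47952; answer 47952
Part IV: B3 = 47952; r = -12; f(2) = 2*(-37) + 1*(-12) = -86; iterating: f(2)=-86, f(3)=-209, f(4)=-504, f(5)=-1217, f(6)=-2938, f(7)=-7093, f(8)=-17124, f(9)=-41341, f(10)=-99806, f(11)=-240953, f(12)=-581712, f(13)=-1404377, f(14)=-3390466, f(15)=-8185309, f(16)=-19761084, f(17)=-47707477; answer -47707477

-47707477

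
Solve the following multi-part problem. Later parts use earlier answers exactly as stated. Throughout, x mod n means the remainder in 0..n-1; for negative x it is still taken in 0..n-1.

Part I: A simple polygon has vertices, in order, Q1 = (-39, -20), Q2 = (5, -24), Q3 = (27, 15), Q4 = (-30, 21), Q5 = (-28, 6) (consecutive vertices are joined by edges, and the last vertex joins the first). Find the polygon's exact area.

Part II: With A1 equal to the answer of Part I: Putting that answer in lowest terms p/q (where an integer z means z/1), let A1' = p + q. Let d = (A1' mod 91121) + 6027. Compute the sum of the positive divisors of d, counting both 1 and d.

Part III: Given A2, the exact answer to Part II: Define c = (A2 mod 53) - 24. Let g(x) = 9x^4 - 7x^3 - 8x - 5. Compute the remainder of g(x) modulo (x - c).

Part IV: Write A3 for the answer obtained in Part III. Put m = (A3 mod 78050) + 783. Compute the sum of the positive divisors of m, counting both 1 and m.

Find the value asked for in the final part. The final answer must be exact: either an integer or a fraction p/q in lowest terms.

Part I: cross terms: (-39*-24 - 5*-20)=1036, (5*15 - 27*-24)=723, (27*21 - -30*15)=1017, (-30*6 - -28*21)=408, (-28*-20 - -39*6)=794; twice the area = |3978| = 3978; area = 1989; answer 1989
Part II: A1 = 1989; threaded value p + q = 1990; d = 8017; 8017 is prime, so its only divisors are 1 and 8017; sigma = 1 + 8017 = 8018; answer 8018
Part III: A2 = 8018; c = -9; remainder = value at the root: 9*(-9)^4 - 7*(-9)^3 - 8*(-9)^1 - 5 = (59049) + (5103) + (72) + (-5) = 64219; answer 64219
Part IV: A3 = 64219; m = 65002; 65002 = 2 * 7 * 4643; sigma = (1 + 2) * (1 + 7) * (1 + 4643) = 3 * 8 * 4644 = 111456; answer 111456

111456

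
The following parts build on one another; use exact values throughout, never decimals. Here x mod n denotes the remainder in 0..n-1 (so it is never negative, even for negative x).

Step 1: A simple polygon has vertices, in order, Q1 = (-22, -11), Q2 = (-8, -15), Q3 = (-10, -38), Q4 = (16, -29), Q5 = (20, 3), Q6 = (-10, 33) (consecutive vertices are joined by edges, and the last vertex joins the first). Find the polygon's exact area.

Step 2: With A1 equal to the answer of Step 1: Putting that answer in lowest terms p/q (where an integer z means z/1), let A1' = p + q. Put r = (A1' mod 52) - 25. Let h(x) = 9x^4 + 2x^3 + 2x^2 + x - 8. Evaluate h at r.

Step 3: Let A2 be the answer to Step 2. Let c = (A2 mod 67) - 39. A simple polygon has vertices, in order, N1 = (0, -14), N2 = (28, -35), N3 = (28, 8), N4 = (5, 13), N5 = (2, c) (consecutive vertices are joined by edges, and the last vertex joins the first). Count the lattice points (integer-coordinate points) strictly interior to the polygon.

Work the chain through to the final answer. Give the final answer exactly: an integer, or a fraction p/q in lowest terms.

Step 1: cross terms: (-22*-15 - -8*-11)=242, (-8*-38 - -10*-15)=154, (-10*-29 - 16*-38)=898, (16*3 - 20*-29)=628, (20*33 - -10*3)=690, (-10*-11 - -22*33)=836; twice the area = |3448| = 3448; area = 1724; answer 1724
Step 2: A1 = 1724; threaded value p + q = 1725; r = -16; 9*(-16)^4 + 2*(-16)^3 + 2*(-16)^2 + 1*(-16)^1 - 8 = (589824) + (-8192) + (512) + (-16) + (-8) = 582120; answer 582120
Step 3: A2 = 582120; c = -15; cross terms: (0*-35 - 28*-14)=392, (28*8 - 28*-35)=1204, (28*13 - 5*8)=324, (5*-15 - 2*13)=-101, (2*-14 - 0*-15)=-28; twice the area = |1791| = 1791; area = 1791/2; boundary points = 7 + 43 + 1 + 1 + 1 = 53; strictly interior points = area - boundary/2 + 1 = 870; answer 870

870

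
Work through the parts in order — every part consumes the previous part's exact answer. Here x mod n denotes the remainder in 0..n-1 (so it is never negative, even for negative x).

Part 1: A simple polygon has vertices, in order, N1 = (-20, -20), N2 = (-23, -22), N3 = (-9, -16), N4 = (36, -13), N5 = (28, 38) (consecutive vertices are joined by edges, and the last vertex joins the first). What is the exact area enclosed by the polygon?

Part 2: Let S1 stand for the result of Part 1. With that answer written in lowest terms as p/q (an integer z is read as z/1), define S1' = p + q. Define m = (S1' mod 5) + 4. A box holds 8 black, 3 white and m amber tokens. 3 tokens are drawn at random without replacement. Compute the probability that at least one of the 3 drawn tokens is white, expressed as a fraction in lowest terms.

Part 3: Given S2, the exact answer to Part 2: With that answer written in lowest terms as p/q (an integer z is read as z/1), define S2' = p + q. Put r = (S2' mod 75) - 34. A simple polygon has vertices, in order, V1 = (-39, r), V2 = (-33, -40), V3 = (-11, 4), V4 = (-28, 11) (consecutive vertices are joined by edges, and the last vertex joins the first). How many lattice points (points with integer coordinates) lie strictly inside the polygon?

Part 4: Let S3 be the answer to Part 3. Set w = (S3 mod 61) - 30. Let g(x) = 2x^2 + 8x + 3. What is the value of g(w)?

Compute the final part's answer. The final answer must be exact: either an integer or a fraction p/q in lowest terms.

1453

Part 1: cross terms: (-20*-22 - -23*-20)=-20, (-23*-16 - -9*-22)=170, (-9*-13 - 36*-16)=693, (36*38 - 28*-13)=1732, (28*-20 - -20*38)=200; twice the area = |2775| = 2775; area = 2775/2; answer 2775/2
Part 2: S1 = 2775/2; threaded value p + q = 2777; m = 6; total draws C(17,3) = 680; complement C(14,3) = 364; favorable 680 - 364 = 316; P = 79/170; answer 79/170
Part 3: S2 = 79/170; threaded value p + q = 249; r = -10; cross terms: (-39*-40 - -33*-10)=1230, (-33*4 - -11*-40)=-572, (-11*11 - -28*4)=-9, (-28*-10 - -39*11)=709; twice the area = |1358| = 1358; area = 679; boundary points = 6 + 22 + 1 + 1 = 30; strictly interior points = area - boundary/2 + 1 = 665; answer 665
Part 4: S3 = 665; w = 25; 2*(25)^2 + 8*(25)^1 + 3 = (1250) + (200) + (3) = 1453; answer 1453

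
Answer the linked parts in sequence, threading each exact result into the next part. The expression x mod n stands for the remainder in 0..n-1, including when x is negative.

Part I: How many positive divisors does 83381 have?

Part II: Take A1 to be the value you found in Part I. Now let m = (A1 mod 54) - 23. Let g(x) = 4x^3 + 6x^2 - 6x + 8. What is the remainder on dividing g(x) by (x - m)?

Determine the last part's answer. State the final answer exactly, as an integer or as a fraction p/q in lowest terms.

Part I: 83381 = 199 * 419; number of divisors = (1+1) * (1+1) = 4; answer 4
Part II: A1 = 4; m = -19; remainder = value at the root: 4*(-19)^3 + 6*(-19)^2 - 6*(-19)^1 + 8 = (-27436) + (2166) + (114) + (8) = -25148; answer -25148

-25148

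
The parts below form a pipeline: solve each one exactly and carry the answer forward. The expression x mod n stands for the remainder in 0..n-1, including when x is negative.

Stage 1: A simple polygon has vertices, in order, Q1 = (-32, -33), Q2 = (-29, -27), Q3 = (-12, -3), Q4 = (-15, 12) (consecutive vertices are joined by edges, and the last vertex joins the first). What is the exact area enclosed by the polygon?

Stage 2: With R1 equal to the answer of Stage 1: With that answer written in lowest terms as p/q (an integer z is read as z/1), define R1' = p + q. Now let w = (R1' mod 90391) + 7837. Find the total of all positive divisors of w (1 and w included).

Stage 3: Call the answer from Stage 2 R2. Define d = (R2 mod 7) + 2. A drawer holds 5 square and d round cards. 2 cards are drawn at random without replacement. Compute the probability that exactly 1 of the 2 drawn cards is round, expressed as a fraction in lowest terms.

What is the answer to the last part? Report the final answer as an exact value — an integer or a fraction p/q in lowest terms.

Stage 1: cross terms: (-32*-27 - -29*-33)=-93, (-29*-3 - -12*-27)=-237, (-12*12 - -15*-3)=-189, (-15*-33 - -32*12)=879; twice the area = |360| = 360; area = 180; answer 180
Stage 2: R1 = 180; threaded value p + q = 181; w = 8018; 8018 = 2 * 19 * 211; sigma = (1 + 2) * (1 + 19) * (1 + 211) = 3 * 20 * 212 = 12720; answer 12720
Stage 3: R2 = 12720; d = 3; total draws C(8,2) = 28; favorable C(3,1)*C(5,1) = 15; P = 15/28; answer 15/28

15/28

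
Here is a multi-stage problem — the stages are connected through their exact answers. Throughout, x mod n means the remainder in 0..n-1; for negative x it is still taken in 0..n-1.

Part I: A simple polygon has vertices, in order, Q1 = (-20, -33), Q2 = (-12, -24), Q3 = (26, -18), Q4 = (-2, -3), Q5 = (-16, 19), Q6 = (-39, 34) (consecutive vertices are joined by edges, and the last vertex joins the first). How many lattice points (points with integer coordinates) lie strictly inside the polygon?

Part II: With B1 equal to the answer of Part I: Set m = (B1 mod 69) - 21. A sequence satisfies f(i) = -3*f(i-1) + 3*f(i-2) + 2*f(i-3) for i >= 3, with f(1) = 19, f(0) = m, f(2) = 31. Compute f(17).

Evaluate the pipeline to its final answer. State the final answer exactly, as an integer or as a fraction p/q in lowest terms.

Part I: cross terms: (-20*-24 - -12*-33)=84, (-12*-18 - 26*-24)=840, (26*-3 - -2*-18)=-114, (-2*19 - -16*-3)=-86, (-16*34 - -39*19)=197, (-39*-33 - -20*34)=1967; twice the area = |2888| = 2888; area = 1444; boundary points = 1 + 2 + 1 + 2 + 1 + 1 = 8; strictly interior points = area - boundary/2 + 1 = 1441; answer 1441
Part II: B1 = 1441; m = 40; f(3) = -3*(31) + 3*(19) + 2*(40) = 44; iterating: f(3)=44, f(4)=-1, f(5)=197, f(6)=-506, f(7)=2107, f(8)=-7445, f(9)=27644, f(10)=-101053, f(11)=371201, f(12)=-1361474, f(13)=4995919, f(14)=-18329777, f(15)=67254140, f(16)=-246759913, f(17)=905382605; answer 905382605

905382605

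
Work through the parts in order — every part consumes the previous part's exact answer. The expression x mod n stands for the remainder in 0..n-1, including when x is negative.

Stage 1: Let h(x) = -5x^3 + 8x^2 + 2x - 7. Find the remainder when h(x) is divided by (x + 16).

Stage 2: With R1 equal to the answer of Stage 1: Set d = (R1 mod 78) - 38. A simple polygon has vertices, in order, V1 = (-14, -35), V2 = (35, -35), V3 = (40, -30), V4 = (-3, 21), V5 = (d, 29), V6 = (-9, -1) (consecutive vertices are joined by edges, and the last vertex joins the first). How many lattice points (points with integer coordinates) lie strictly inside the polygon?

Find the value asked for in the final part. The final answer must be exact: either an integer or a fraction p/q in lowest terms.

1759

Stage 1: remainder = value at the root: -5*(-16)^3 + 8*(-16)^2 + 2*(-16)^1 - 7 = (20480) + (2048) + (-32) + (-7) = 22489; answer 22489
Stage 2: R1 = 22489; d = -13; cross terms: (-14*-35 - 35*-35)=1715, (35*-30 - 40*-35)=350, (40*21 - -3*-30)=750, (-3*29 - -13*21)=186, (-13*-1 - -9*29)=274, (-9*-35 - -14*-1)=301; twice the area = |3576| = 3576; area = 1788; boundary points = 49 + 5 + 1 + 2 + 2 + 1 = 60; strictly interior points = area - boundary/2 + 1 = 1759; answer 1759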